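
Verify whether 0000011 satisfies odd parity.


Number of 1s: 2

No, parity error (2 ones)


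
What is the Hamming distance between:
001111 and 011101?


XOR: 010010
Count of 1s: 2

2


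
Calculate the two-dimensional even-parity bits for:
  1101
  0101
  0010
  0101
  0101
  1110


Row parities: 101001
Column parities: 0100

Row P: 101001, Col P: 0100, Corner: 1


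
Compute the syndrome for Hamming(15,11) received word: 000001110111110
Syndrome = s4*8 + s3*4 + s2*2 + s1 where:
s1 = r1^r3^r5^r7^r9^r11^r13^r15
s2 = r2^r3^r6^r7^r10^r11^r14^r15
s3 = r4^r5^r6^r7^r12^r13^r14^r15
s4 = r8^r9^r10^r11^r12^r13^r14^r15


s1=1, s2=1, s3=1, s4=0

Syndrome = 7 (error at position 7)


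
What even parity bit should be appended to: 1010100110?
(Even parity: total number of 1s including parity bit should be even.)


Number of 1s in data: 5
Parity bit: 1

1


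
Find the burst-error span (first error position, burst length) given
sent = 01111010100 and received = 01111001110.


XOR: 00000011010

Burst at position 6, length 4


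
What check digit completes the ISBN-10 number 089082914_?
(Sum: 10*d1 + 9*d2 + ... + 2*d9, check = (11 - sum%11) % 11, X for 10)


Weighted sum: 249
249 mod 11 = 7

Check digit: 4


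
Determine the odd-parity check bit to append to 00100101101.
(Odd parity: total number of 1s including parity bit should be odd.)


Number of 1s in data: 5
Parity bit: 0

0


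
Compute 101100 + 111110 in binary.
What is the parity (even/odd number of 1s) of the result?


101100 = 44
111110 = 62
Sum = 106 = 1101010
1s count = 4

even parity (4 ones in 1101010)


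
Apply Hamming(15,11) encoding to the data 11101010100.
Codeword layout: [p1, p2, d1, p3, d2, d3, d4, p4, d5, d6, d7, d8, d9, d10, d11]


Parity bits: p1=1, p2=1, p3=1, p4=1

111111011010100


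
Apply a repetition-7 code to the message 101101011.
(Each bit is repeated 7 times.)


Each bit -> 7 copies

111111100000001111111111111100000001111111000000011111111111111


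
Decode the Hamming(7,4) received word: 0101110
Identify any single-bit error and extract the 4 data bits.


Syndrome = 5: error at position 5

Data: 0010 (corrected bit 5)


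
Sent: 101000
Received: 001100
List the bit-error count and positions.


XOR: 100100

2 error(s) at position(s): 0, 3


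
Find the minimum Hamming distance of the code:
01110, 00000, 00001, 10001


Comparing all pairs, minimum distance: 1
Can detect 0 errors, correct 0 errors

1


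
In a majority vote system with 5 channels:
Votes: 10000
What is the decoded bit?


Ones: 1 out of 5
Threshold: 3

0 (1/5 voted 1)


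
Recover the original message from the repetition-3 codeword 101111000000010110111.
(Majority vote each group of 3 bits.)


Groups: 101, 111, 000, 000, 010, 110, 111
Majority votes: 1100011

1100011


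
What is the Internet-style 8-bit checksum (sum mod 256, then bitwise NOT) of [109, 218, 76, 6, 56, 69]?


Sum = 534 mod 256 = 22
Complement = 233

233


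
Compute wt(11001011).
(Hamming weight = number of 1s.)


Counting 1s in 11001011

5


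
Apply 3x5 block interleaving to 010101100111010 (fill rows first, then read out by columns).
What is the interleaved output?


Matrix:
  01010
  11001
  11010
Read columns: 011111000101010

011111000101010


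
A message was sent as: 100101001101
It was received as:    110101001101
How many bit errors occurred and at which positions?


XOR: 010000000000

1 error(s) at position(s): 1


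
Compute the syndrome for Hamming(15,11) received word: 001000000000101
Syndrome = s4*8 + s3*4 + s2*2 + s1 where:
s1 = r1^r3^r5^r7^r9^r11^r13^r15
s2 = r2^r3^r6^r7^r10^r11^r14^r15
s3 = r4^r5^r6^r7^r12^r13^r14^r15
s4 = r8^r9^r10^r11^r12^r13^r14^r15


s1=1, s2=0, s3=0, s4=0

Syndrome = 1 (error at position 1)


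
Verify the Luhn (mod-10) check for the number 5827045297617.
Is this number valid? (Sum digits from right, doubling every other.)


Luhn sum = 65
65 mod 10 = 5

Invalid (Luhn sum mod 10 = 5)


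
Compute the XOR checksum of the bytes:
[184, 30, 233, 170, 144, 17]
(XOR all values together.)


XOR chain: 184 ^ 30 ^ 233 ^ 170 ^ 144 ^ 17 = 100

100


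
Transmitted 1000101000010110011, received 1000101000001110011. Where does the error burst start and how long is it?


XOR: 0000000000011000000

Burst at position 11, length 2


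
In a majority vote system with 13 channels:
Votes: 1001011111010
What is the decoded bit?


Ones: 8 out of 13
Threshold: 7

1 (8/13 voted 1)


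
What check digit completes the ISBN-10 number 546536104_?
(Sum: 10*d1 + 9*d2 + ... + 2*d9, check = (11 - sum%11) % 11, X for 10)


Weighted sum: 229
229 mod 11 = 9

Check digit: 2


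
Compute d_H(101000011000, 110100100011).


XOR: 011100111011
Count of 1s: 8

8


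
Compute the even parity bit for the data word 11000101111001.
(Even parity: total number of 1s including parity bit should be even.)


Number of 1s in data: 8
Parity bit: 0

0


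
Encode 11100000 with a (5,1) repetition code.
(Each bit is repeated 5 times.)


Each bit -> 5 copies

1111111111111110000000000000000000000000


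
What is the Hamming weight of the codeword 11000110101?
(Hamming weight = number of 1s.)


Counting 1s in 11000110101

6


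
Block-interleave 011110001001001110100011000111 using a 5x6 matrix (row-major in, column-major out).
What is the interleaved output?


Matrix:
  011110
  001001
  001110
  100011
  000111
Read columns: 000101000011100101011011101011

000101000011100101011011101011


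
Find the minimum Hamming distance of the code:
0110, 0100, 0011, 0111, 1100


Comparing all pairs, minimum distance: 1
Can detect 0 errors, correct 0 errors

1


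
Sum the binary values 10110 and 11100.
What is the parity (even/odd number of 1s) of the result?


10110 = 22
11100 = 28
Sum = 50 = 110010
1s count = 3

odd parity (3 ones in 110010)


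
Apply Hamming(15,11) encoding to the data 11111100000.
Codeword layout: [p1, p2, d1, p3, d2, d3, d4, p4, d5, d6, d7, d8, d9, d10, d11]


Parity bits: p1=0, p2=0, p3=1, p4=0

001111101100000


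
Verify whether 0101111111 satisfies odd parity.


Number of 1s: 8

No, parity error (8 ones)


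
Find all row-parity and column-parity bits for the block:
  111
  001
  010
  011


Row parities: 1110
Column parities: 111

Row P: 1110, Col P: 111, Corner: 1


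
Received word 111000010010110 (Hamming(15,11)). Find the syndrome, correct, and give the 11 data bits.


Syndrome = 0: no error detected

Data: 10000010110 (no errors)


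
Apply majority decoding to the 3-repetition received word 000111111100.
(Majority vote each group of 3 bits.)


Groups: 000, 111, 111, 100
Majority votes: 0110

0110


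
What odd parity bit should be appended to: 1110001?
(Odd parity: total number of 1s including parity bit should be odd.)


Number of 1s in data: 4
Parity bit: 1

1


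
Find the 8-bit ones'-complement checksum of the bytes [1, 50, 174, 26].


Sum = 251 mod 256 = 251
Complement = 4

4


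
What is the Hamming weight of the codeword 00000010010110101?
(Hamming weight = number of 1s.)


Counting 1s in 00000010010110101

6


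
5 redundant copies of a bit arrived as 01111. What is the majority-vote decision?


Ones: 4 out of 5
Threshold: 3

1 (4/5 voted 1)


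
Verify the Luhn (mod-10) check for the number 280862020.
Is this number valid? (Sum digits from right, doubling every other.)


Luhn sum = 30
30 mod 10 = 0

Valid (Luhn sum mod 10 = 0)


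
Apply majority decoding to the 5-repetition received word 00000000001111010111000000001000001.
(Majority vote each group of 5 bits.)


Groups: 00000, 00000, 11110, 10111, 00000, 00010, 00001
Majority votes: 0011000

0011000


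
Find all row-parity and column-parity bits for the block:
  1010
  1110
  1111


Row parities: 010
Column parities: 1011

Row P: 010, Col P: 1011, Corner: 1


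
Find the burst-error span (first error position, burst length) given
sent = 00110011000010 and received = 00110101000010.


XOR: 00000110000000

Burst at position 5, length 2


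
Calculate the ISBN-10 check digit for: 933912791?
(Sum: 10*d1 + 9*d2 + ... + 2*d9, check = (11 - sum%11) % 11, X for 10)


Weighted sum: 277
277 mod 11 = 2

Check digit: 9


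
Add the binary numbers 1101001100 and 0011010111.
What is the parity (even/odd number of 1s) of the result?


1101001100 = 844
0011010111 = 215
Sum = 1059 = 10000100011
1s count = 4

even parity (4 ones in 10000100011)


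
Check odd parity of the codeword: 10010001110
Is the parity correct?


Number of 1s: 5

Yes, parity is correct (5 ones)


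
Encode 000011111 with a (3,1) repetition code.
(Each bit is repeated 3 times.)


Each bit -> 3 copies

000000000000111111111111111


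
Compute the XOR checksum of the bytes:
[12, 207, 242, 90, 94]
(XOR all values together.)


XOR chain: 12 ^ 207 ^ 242 ^ 90 ^ 94 = 53

53


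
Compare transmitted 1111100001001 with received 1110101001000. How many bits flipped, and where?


XOR: 0001001000001

3 error(s) at position(s): 3, 6, 12


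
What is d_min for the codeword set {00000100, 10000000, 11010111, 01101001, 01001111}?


Comparing all pairs, minimum distance: 2
Can detect 1 errors, correct 0 errors

2


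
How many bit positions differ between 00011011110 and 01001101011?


XOR: 01010110101
Count of 1s: 6

6


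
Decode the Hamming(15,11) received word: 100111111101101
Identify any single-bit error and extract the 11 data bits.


Syndrome = 4: error at position 4

Data: 01111101101 (corrected bit 4)


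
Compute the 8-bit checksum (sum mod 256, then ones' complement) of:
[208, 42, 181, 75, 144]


Sum = 650 mod 256 = 138
Complement = 117

117


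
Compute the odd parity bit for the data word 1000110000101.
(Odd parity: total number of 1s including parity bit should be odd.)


Number of 1s in data: 5
Parity bit: 0

0


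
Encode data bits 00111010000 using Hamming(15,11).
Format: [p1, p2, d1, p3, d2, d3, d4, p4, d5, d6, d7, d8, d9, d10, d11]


Parity bits: p1=1, p2=1, p3=0, p4=0

110001101010000


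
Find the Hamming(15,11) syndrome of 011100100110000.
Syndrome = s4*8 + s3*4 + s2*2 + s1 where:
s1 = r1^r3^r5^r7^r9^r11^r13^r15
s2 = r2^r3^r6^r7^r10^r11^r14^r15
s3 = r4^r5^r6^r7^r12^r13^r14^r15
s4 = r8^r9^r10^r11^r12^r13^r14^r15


s1=1, s2=1, s3=0, s4=0

Syndrome = 3 (error at position 3)


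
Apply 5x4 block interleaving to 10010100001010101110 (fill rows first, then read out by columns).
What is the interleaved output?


Matrix:
  1001
  0100
  0010
  1010
  1110
Read columns: 10011010010011110000

10011010010011110000


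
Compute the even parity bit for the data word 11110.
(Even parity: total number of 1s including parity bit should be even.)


Number of 1s in data: 4
Parity bit: 0

0


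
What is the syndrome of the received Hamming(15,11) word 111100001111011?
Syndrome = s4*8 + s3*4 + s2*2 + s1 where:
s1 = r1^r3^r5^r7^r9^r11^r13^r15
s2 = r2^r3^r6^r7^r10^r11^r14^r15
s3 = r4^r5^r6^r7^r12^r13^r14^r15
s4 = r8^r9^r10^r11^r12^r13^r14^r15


s1=1, s2=0, s3=0, s4=0

Syndrome = 1 (error at position 1)


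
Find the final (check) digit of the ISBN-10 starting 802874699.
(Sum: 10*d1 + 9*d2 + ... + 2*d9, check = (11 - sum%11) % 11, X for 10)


Weighted sum: 283
283 mod 11 = 8

Check digit: 3


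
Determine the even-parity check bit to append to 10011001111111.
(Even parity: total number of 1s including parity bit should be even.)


Number of 1s in data: 10
Parity bit: 0

0


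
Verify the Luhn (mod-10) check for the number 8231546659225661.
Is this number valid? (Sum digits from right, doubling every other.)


Luhn sum = 57
57 mod 10 = 7

Invalid (Luhn sum mod 10 = 7)


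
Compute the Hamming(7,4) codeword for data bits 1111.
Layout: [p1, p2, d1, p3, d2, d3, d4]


Parity bits: p1=1, p2=1, p3=1

1111111


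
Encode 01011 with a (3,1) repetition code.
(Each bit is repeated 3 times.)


Each bit -> 3 copies

000111000111111


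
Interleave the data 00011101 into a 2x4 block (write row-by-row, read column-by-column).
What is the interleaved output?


Matrix:
  0001
  1101
Read columns: 01010011

01010011


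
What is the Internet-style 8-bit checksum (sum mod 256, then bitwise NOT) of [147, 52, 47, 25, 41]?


Sum = 312 mod 256 = 56
Complement = 199

199


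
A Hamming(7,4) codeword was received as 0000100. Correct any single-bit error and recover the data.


Syndrome = 5: error at position 5

Data: 0000 (corrected bit 5)


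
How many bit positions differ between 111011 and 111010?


XOR: 000001
Count of 1s: 1

1


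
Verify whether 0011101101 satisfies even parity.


Number of 1s: 6

Yes, parity is correct (6 ones)


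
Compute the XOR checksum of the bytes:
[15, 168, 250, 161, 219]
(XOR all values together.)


XOR chain: 15 ^ 168 ^ 250 ^ 161 ^ 219 = 39

39


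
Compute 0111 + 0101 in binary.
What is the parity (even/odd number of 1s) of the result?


0111 = 7
0101 = 5
Sum = 12 = 1100
1s count = 2

even parity (2 ones in 1100)


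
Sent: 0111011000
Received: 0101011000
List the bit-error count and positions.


XOR: 0010000000

1 error(s) at position(s): 2


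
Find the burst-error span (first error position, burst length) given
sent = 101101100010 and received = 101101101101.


XOR: 000000001111

Burst at position 8, length 4


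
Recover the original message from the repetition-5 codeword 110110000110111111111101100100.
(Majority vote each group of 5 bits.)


Groups: 11011, 00001, 10111, 11111, 11011, 00100
Majority votes: 101110

101110


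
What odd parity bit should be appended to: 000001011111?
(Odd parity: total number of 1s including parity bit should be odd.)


Number of 1s in data: 6
Parity bit: 1

1


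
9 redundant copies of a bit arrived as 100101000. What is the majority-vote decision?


Ones: 3 out of 9
Threshold: 5

0 (3/9 voted 1)


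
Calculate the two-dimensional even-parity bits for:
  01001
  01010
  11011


Row parities: 000
Column parities: 11000

Row P: 000, Col P: 11000, Corner: 0


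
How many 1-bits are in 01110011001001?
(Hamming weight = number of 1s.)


Counting 1s in 01110011001001

7


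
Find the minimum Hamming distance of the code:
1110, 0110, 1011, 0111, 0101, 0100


Comparing all pairs, minimum distance: 1
Can detect 0 errors, correct 0 errors

1


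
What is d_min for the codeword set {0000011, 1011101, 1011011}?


Comparing all pairs, minimum distance: 2
Can detect 1 errors, correct 0 errors

2


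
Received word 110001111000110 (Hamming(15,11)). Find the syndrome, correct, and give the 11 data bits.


Syndrome = 0: no error detected

Data: 00111000110 (no errors)


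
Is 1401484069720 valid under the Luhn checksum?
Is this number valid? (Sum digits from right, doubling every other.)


Luhn sum = 52
52 mod 10 = 2

Invalid (Luhn sum mod 10 = 2)


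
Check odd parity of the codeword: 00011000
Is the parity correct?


Number of 1s: 2

No, parity error (2 ones)


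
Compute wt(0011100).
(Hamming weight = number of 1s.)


Counting 1s in 0011100

3


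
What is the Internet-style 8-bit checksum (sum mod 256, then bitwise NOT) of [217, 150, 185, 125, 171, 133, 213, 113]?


Sum = 1307 mod 256 = 27
Complement = 228

228


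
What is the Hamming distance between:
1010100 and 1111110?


XOR: 0101010
Count of 1s: 3

3


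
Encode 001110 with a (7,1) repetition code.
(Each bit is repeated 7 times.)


Each bit -> 7 copies

000000000000001111111111111111111110000000


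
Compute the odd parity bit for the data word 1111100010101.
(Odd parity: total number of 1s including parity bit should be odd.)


Number of 1s in data: 8
Parity bit: 1

1


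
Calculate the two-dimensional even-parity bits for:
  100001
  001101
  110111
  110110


Row parities: 0110
Column parities: 101101

Row P: 0110, Col P: 101101, Corner: 0


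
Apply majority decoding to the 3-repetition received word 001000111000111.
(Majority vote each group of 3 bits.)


Groups: 001, 000, 111, 000, 111
Majority votes: 00101

00101


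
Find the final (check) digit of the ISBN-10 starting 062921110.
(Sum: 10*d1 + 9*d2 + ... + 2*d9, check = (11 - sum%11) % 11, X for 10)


Weighted sum: 157
157 mod 11 = 3

Check digit: 8


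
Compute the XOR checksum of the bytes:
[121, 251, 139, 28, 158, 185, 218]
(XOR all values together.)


XOR chain: 121 ^ 251 ^ 139 ^ 28 ^ 158 ^ 185 ^ 218 = 232

232


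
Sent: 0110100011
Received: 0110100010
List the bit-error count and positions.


XOR: 0000000001

1 error(s) at position(s): 9


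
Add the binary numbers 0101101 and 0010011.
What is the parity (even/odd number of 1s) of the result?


0101101 = 45
0010011 = 19
Sum = 64 = 1000000
1s count = 1

odd parity (1 ones in 1000000)


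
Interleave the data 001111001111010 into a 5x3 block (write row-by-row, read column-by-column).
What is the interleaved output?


Matrix:
  001
  111
  001
  111
  010
Read columns: 010100101111110

010100101111110


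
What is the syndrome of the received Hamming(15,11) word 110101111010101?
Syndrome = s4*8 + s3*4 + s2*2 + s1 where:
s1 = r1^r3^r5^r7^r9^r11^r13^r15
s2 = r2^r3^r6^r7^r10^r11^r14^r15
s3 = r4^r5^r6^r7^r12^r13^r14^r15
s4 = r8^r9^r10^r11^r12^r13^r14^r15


s1=0, s2=1, s3=1, s4=1

Syndrome = 14 (error at position 14)


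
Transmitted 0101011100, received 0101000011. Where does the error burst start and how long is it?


XOR: 0000011111

Burst at position 5, length 5


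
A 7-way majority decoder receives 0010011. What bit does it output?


Ones: 3 out of 7
Threshold: 4

0 (3/7 voted 1)


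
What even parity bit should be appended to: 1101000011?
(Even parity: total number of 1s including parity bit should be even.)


Number of 1s in data: 5
Parity bit: 1

1


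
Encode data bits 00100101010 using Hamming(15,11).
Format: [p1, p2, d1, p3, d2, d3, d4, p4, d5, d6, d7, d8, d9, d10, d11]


Parity bits: p1=0, p2=1, p3=1, p4=1

010101010101010


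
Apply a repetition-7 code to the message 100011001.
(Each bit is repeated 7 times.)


Each bit -> 7 copies

111111100000000000000000000011111111111111000000000000001111111


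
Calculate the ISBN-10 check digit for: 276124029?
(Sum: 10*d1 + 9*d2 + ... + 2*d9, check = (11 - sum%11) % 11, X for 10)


Weighted sum: 194
194 mod 11 = 7

Check digit: 4


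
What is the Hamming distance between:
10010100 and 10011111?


XOR: 00001011
Count of 1s: 3

3


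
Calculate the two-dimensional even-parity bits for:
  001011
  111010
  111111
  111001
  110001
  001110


Row parities: 100011
Column parities: 001000

Row P: 100011, Col P: 001000, Corner: 1


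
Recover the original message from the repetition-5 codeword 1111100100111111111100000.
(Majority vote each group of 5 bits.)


Groups: 11111, 00100, 11111, 11111, 00000
Majority votes: 10110

10110


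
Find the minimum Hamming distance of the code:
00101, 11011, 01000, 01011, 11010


Comparing all pairs, minimum distance: 1
Can detect 0 errors, correct 0 errors

1


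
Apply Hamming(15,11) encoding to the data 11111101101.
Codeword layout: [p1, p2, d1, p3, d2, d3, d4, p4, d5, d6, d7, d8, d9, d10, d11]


Parity bits: p1=0, p2=1, p3=0, p4=1

011011111101101


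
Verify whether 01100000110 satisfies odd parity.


Number of 1s: 4

No, parity error (4 ones)


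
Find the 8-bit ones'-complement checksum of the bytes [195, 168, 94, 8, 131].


Sum = 596 mod 256 = 84
Complement = 171

171


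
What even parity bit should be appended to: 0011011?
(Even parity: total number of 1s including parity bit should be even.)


Number of 1s in data: 4
Parity bit: 0

0


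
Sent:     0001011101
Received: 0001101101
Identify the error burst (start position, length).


XOR: 0000110000

Burst at position 4, length 2


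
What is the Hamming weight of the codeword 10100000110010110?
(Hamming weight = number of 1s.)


Counting 1s in 10100000110010110

7


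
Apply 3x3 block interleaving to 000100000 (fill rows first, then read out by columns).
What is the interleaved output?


Matrix:
  000
  100
  000
Read columns: 010000000

010000000


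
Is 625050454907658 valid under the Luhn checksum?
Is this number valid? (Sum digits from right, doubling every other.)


Luhn sum = 58
58 mod 10 = 8

Invalid (Luhn sum mod 10 = 8)


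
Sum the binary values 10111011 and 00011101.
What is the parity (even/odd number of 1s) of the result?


10111011 = 187
00011101 = 29
Sum = 216 = 11011000
1s count = 4

even parity (4 ones in 11011000)


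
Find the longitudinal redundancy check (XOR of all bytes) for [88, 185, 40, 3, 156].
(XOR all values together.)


XOR chain: 88 ^ 185 ^ 40 ^ 3 ^ 156 = 86

86


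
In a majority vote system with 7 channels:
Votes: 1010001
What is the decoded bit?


Ones: 3 out of 7
Threshold: 4

0 (3/7 voted 1)


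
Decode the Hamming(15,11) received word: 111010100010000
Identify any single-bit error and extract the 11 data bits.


Syndrome = 9: error at position 9

Data: 11011010000 (corrected bit 9)


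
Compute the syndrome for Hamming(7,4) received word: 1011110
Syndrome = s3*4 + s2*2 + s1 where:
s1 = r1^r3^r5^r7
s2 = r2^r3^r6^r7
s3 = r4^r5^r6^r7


s1=1, s2=0, s3=1

Syndrome = 5 (error at position 5)


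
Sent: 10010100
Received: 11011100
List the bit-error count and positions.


XOR: 01001000

2 error(s) at position(s): 1, 4


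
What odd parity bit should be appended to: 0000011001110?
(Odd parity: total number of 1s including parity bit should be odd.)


Number of 1s in data: 5
Parity bit: 0

0


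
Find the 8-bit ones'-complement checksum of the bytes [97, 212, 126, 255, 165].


Sum = 855 mod 256 = 87
Complement = 168

168


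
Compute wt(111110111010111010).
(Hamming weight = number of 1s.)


Counting 1s in 111110111010111010

13


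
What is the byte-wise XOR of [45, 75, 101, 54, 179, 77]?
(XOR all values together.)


XOR chain: 45 ^ 75 ^ 101 ^ 54 ^ 179 ^ 77 = 203

203


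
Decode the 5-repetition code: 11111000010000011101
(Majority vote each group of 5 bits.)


Groups: 11111, 00001, 00000, 11101
Majority votes: 1001

1001


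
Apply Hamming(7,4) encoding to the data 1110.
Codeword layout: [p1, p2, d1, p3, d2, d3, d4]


Parity bits: p1=0, p2=0, p3=0

0010110


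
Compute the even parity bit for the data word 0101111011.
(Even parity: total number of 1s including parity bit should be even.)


Number of 1s in data: 7
Parity bit: 1

1


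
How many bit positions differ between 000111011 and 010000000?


XOR: 010111011
Count of 1s: 6

6


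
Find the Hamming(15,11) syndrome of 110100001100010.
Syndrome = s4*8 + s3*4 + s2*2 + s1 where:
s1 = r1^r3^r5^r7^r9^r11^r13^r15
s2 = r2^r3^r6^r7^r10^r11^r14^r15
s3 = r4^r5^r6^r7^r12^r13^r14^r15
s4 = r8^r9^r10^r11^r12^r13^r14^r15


s1=0, s2=1, s3=0, s4=1

Syndrome = 10 (error at position 10)


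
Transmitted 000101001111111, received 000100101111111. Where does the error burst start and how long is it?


XOR: 000001100000000

Burst at position 5, length 2


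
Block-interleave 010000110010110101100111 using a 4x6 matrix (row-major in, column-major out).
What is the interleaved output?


Matrix:
  010000
  110010
  110101
  100111
Read columns: 011111100000001101010011

011111100000001101010011


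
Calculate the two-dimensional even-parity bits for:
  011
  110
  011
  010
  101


Row parities: 00010
Column parities: 001

Row P: 00010, Col P: 001, Corner: 1


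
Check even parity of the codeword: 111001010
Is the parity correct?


Number of 1s: 5

No, parity error (5 ones)


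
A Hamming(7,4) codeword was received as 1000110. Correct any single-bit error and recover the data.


Syndrome = 2: error at position 2

Data: 0110 (corrected bit 2)


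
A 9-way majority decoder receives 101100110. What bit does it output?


Ones: 5 out of 9
Threshold: 5

1 (5/9 voted 1)


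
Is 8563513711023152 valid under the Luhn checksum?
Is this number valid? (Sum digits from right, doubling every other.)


Luhn sum = 48
48 mod 10 = 8

Invalid (Luhn sum mod 10 = 8)


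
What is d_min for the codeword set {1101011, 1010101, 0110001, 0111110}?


Comparing all pairs, minimum distance: 3
Can detect 2 errors, correct 1 errors

3


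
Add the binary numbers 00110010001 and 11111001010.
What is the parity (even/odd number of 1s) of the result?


00110010001 = 401
11111001010 = 1994
Sum = 2395 = 100101011011
1s count = 7

odd parity (7 ones in 100101011011)


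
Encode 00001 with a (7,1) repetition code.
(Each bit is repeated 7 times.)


Each bit -> 7 copies

00000000000000000000000000001111111


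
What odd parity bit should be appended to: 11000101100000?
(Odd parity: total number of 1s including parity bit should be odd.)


Number of 1s in data: 5
Parity bit: 0

0


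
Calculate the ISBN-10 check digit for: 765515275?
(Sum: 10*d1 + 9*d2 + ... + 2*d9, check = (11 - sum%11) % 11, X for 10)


Weighted sum: 269
269 mod 11 = 5

Check digit: 6


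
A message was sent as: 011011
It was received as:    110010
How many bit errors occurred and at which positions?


XOR: 101001

3 error(s) at position(s): 0, 2, 5


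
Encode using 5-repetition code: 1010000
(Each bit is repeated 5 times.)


Each bit -> 5 copies

11111000001111100000000000000000000


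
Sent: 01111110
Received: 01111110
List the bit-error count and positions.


XOR: 00000000

0 errors (received matches sent)


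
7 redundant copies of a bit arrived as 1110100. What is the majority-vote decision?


Ones: 4 out of 7
Threshold: 4

1 (4/7 voted 1)


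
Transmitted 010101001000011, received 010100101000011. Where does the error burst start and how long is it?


XOR: 000001100000000

Burst at position 5, length 2


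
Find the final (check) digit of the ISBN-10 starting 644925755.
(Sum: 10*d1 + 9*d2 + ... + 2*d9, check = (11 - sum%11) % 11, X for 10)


Weighted sum: 281
281 mod 11 = 6

Check digit: 5


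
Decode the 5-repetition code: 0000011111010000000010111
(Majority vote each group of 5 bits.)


Groups: 00000, 11111, 01000, 00000, 10111
Majority votes: 01001

01001


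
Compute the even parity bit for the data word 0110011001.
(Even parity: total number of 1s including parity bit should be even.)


Number of 1s in data: 5
Parity bit: 1

1


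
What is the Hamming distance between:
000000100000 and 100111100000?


XOR: 100111000000
Count of 1s: 4

4


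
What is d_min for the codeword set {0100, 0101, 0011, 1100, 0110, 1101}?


Comparing all pairs, minimum distance: 1
Can detect 0 errors, correct 0 errors

1


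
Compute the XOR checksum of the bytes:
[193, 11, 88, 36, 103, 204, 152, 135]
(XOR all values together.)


XOR chain: 193 ^ 11 ^ 88 ^ 36 ^ 103 ^ 204 ^ 152 ^ 135 = 2

2


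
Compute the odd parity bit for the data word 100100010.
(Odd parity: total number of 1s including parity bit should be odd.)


Number of 1s in data: 3
Parity bit: 0

0


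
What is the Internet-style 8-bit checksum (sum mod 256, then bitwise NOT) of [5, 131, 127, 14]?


Sum = 277 mod 256 = 21
Complement = 234

234


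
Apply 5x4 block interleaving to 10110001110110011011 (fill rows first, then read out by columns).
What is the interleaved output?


Matrix:
  1011
  0001
  1101
  1001
  1011
Read columns: 10111001001000111111

10111001001000111111


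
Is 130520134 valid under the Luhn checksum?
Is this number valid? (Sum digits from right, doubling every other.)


Luhn sum = 21
21 mod 10 = 1

Invalid (Luhn sum mod 10 = 1)


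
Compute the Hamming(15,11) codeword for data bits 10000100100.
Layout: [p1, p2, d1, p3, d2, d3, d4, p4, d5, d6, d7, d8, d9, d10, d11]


Parity bits: p1=0, p2=0, p3=1, p4=0

001100000100100


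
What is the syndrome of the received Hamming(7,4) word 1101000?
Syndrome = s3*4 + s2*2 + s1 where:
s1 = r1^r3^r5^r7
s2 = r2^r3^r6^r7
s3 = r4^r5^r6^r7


s1=1, s2=1, s3=1

Syndrome = 7 (error at position 7)


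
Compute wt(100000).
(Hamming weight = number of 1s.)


Counting 1s in 100000

1


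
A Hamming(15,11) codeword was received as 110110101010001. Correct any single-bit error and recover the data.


Syndrome = 8: error at position 8

Data: 01011010001 (corrected bit 8)


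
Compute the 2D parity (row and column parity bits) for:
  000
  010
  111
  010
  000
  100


Row parities: 011101
Column parities: 011

Row P: 011101, Col P: 011, Corner: 0


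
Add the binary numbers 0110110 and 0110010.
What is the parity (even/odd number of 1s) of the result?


0110110 = 54
0110010 = 50
Sum = 104 = 1101000
1s count = 3

odd parity (3 ones in 1101000)


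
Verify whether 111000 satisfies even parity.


Number of 1s: 3

No, parity error (3 ones)


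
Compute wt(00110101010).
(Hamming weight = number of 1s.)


Counting 1s in 00110101010

5


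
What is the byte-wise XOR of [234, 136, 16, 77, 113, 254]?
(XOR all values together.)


XOR chain: 234 ^ 136 ^ 16 ^ 77 ^ 113 ^ 254 = 176

176


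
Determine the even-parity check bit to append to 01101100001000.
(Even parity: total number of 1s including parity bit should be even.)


Number of 1s in data: 5
Parity bit: 1

1


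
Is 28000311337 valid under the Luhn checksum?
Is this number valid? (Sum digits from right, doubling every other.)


Luhn sum = 34
34 mod 10 = 4

Invalid (Luhn sum mod 10 = 4)


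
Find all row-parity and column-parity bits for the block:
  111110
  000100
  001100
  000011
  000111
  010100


Row parities: 110010
Column parities: 100110

Row P: 110010, Col P: 100110, Corner: 1


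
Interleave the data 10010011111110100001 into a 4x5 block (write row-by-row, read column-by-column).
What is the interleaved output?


Matrix:
  10010
  01111
  11101
  00001
Read columns: 10100110011011000111

10100110011011000111


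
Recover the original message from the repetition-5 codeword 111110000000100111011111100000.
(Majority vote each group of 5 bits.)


Groups: 11111, 00000, 00100, 11101, 11111, 00000
Majority votes: 100110

100110


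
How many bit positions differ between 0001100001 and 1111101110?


XOR: 1110001111
Count of 1s: 7

7


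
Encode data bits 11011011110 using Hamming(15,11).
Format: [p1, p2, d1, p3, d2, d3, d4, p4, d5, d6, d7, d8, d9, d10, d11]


Parity bits: p1=0, p2=0, p3=1, p4=1

001110111011110


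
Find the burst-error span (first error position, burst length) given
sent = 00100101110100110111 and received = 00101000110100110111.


XOR: 00001101000000000000

Burst at position 4, length 4


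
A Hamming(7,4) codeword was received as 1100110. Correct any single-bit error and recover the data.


Syndrome = 0: no error detected

Data: 0110 (no errors)


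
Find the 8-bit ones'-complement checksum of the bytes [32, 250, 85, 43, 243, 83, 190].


Sum = 926 mod 256 = 158
Complement = 97

97


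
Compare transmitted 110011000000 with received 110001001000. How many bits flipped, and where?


XOR: 000010001000

2 error(s) at position(s): 4, 8


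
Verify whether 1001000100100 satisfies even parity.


Number of 1s: 4

Yes, parity is correct (4 ones)


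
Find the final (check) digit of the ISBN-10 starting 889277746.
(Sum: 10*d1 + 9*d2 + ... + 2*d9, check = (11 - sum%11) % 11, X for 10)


Weighted sum: 367
367 mod 11 = 4

Check digit: 7


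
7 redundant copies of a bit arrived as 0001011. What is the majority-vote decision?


Ones: 3 out of 7
Threshold: 4

0 (3/7 voted 1)


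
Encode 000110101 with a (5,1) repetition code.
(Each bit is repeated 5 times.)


Each bit -> 5 copies

000000000000000111111111100000111110000011111


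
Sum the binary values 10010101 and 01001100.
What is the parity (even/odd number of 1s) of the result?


10010101 = 149
01001100 = 76
Sum = 225 = 11100001
1s count = 4

even parity (4 ones in 11100001)


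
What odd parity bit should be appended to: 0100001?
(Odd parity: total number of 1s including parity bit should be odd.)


Number of 1s in data: 2
Parity bit: 1

1


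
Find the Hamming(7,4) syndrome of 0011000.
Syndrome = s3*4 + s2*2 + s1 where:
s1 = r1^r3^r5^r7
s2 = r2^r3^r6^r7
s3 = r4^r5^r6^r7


s1=1, s2=1, s3=1

Syndrome = 7 (error at position 7)


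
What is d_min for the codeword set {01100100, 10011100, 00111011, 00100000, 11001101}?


Comparing all pairs, minimum distance: 2
Can detect 1 errors, correct 0 errors

2


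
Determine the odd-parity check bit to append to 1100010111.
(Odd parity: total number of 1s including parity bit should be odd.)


Number of 1s in data: 6
Parity bit: 1

1


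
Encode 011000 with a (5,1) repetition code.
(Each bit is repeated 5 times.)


Each bit -> 5 copies

000001111111111000000000000000


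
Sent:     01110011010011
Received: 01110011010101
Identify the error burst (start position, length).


XOR: 00000000000110

Burst at position 11, length 2


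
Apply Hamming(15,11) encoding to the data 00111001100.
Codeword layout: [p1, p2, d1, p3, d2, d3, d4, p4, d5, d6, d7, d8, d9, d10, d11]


Parity bits: p1=1, p2=0, p3=0, p4=1

100001111001100


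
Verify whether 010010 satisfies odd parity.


Number of 1s: 2

No, parity error (2 ones)


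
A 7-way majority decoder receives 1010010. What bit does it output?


Ones: 3 out of 7
Threshold: 4

0 (3/7 voted 1)


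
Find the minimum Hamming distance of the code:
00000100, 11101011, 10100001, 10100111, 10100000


Comparing all pairs, minimum distance: 1
Can detect 0 errors, correct 0 errors

1


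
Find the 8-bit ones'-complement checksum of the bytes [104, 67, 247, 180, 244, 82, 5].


Sum = 929 mod 256 = 161
Complement = 94

94


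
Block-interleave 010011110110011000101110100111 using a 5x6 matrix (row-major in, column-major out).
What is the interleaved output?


Matrix:
  010011
  110110
  011000
  101110
  100111
Read columns: 010111110000110010111101110001

010111110000110010111101110001


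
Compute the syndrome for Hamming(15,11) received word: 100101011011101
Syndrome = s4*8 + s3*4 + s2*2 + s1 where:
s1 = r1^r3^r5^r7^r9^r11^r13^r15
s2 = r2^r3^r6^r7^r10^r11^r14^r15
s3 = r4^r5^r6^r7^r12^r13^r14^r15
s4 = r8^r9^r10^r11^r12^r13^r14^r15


s1=1, s2=1, s3=1, s4=0

Syndrome = 7 (error at position 7)


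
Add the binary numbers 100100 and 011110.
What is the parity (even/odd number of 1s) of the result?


100100 = 36
011110 = 30
Sum = 66 = 1000010
1s count = 2

even parity (2 ones in 1000010)


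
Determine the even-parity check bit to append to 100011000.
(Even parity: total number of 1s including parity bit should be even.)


Number of 1s in data: 3
Parity bit: 1

1


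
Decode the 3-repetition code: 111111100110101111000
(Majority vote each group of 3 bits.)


Groups: 111, 111, 100, 110, 101, 111, 000
Majority votes: 1101110

1101110


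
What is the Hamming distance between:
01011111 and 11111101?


XOR: 10100010
Count of 1s: 3

3


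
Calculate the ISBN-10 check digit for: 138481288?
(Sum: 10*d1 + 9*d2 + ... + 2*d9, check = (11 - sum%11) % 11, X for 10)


Weighted sum: 230
230 mod 11 = 10

Check digit: 1


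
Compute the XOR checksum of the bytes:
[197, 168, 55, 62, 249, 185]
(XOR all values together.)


XOR chain: 197 ^ 168 ^ 55 ^ 62 ^ 249 ^ 185 = 36

36


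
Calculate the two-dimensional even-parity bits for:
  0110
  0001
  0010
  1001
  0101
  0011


Row parities: 011000
Column parities: 1010

Row P: 011000, Col P: 1010, Corner: 0


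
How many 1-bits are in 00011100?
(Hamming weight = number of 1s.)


Counting 1s in 00011100

3


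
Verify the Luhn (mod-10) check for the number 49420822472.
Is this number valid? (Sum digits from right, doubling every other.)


Luhn sum = 45
45 mod 10 = 5

Invalid (Luhn sum mod 10 = 5)


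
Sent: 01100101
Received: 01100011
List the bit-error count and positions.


XOR: 00000110

2 error(s) at position(s): 5, 6


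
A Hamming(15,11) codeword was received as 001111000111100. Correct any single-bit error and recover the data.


Syndrome = 4: error at position 4

Data: 11100111100 (corrected bit 4)


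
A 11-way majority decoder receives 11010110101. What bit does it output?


Ones: 7 out of 11
Threshold: 6

1 (7/11 voted 1)


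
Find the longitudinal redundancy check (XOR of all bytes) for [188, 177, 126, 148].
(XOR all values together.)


XOR chain: 188 ^ 177 ^ 126 ^ 148 = 231

231


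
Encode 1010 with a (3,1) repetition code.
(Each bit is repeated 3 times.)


Each bit -> 3 copies

111000111000


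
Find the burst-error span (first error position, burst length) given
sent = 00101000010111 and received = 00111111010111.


XOR: 00010111000000

Burst at position 3, length 5


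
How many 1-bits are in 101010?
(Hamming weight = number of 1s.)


Counting 1s in 101010

3


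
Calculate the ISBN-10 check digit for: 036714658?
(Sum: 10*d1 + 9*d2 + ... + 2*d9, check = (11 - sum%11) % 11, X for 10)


Weighted sum: 205
205 mod 11 = 7

Check digit: 4


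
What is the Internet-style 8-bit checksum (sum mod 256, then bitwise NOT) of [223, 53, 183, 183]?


Sum = 642 mod 256 = 130
Complement = 125

125


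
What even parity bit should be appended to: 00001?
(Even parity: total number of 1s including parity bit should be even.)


Number of 1s in data: 1
Parity bit: 1

1


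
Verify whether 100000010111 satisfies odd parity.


Number of 1s: 5

Yes, parity is correct (5 ones)


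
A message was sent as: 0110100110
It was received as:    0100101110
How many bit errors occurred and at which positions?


XOR: 0010001000

2 error(s) at position(s): 2, 6


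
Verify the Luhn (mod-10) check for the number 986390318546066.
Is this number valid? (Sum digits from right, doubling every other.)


Luhn sum = 67
67 mod 10 = 7

Invalid (Luhn sum mod 10 = 7)


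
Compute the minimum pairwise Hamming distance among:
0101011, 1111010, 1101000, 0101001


Comparing all pairs, minimum distance: 1
Can detect 0 errors, correct 0 errors

1


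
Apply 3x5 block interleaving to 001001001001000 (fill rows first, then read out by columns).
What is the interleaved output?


Matrix:
  00100
  10010
  01000
Read columns: 010001100010000

010001100010000


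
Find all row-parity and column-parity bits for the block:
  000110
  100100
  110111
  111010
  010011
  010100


Row parities: 001010
Column parities: 101000

Row P: 001010, Col P: 101000, Corner: 0


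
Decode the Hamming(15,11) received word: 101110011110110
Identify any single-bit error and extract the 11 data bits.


Syndrome = 0: no error detected

Data: 11001110110 (no errors)


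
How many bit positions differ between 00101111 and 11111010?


XOR: 11010101
Count of 1s: 5

5


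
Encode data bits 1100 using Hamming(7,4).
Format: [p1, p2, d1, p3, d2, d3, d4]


Parity bits: p1=0, p2=1, p3=1

0111100


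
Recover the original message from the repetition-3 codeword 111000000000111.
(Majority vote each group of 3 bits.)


Groups: 111, 000, 000, 000, 111
Majority votes: 10001

10001


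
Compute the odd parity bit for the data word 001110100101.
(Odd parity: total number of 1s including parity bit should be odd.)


Number of 1s in data: 6
Parity bit: 1

1
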